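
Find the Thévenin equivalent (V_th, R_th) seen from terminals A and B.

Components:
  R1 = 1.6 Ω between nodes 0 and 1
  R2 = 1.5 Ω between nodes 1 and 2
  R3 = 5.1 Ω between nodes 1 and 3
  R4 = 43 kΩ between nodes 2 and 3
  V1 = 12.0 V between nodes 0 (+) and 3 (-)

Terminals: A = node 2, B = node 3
Step 1 — V_th is the open-circuit voltage V_A - V_B (nothing connected across the terminals).
Nodal analysis, taking node 3 as the 0 V reference.
Source V1 fixes V_0 = 12 V.
KCL at each unknown node (sum of currents leaving = 0; resistances in Ω):
  Node 1: (V_1 - 12)/1.6 + (V_1 - V_2)/1.5 + (V_1 - 0)/5.1 = 0
  Node 2: (V_2 - V_1)/1.5 + (V_2 - 0)/43000 = 0
Collecting terms (coefficients in siemens):
  1.488·V_1 - 0.6667·V_2 = 7.5
  0.6667·V_2 - 0.6667·V_1 = 0
Determinant D = (1.488)(0.6667) - (-0.6667)(-0.6667) = 0.5474
V_1 = [(7.5)(0.6667) - (-0.6667)(0)]/D = 9.134 V
V_2 = [(1.488)(0) - (7.5)(-0.6667)]/D = 9.134 V
V_th = V_2 - V_3 = 9.134 - 0 = 9.134 V
Step 2 — R_th: zero the source — replace V1 by a short circuit (node 3 merges into node 0) — and find the resistance seen between A (node 2) and B (node 0).
Reduce the network between node 2 (A) and node 0 (B) by series/parallel combination:
  Rp1 = R1 ‖ R3 (parallel, both between nodes 0 and 1) = 1/(1/1.6 + 1/5.1) = 1.218 Ω
  Rs1 = R2 + Rp1 (series, joined only at node 1) = 1.5 + 1.218 = 2.718 Ω
  Rp2 = R4 ‖ Rs1 (parallel, both between nodes 0 and 2) = 1/(1/43000 + 1/2.718) = 2.718 Ω
R_th = 2.718 Ω

Final answer: V_th = 9.134 V, R_th = 2.718 Ω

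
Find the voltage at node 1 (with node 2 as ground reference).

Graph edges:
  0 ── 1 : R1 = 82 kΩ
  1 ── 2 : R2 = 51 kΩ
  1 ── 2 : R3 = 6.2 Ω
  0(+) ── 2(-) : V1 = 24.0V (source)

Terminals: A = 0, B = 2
Nodal analysis, taking node 2 as the 0 V reference.
Source V1 fixes V_0 = 24 V.
KCL at each unknown node (sum of currents leaving = 0; resistances in Ω):
  Node 1: (V_1 - 24)/82000 + (V_1 - 0)/51000 + (V_1 - 0)/6.2 = 0
Collecting terms: 0.1613 × V_1 = 0.0002927  =>  V_1 = 0.001814 V
The requested potential is V_1 = 0.001814 V.

Final answer: V_1 = 0.001814 V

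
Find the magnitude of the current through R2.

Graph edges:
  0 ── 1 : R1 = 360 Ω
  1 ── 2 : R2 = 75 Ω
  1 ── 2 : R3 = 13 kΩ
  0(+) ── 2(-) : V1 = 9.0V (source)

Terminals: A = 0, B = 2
Nodal analysis, taking node 2 as the 0 V reference.
Source V1 fixes V_0 = 9 V.
KCL at each unknown node (sum of currents leaving = 0; resistances in Ω):
  Node 1: (V_1 - 9)/360 + (V_1 - 0)/75 + (V_1 - 0)/13000 = 0
Collecting terms: 0.01619 × V_1 = 0.025  =>  V_1 = 1.544 V
I_R2 = (V_1 - V_2)/R2 = (1.544 - 0)/75 = 0.02059 A
|I_R2| = 0.02059 A

Final answer: |I_R2| = 0.02059 A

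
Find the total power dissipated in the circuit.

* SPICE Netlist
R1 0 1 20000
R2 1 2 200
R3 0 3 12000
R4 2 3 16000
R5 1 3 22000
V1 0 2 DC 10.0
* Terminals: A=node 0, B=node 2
Nodal analysis, taking node 2 as the 0 V reference.
Source V1 fixes V_0 = 10 V.
KCL at each unknown node (sum of currents leaving = 0; resistances in Ω):
  Node 1: (V_1 - 10)/20000 + (V_1 - 0)/200 + (V_1 - V_3)/22000 = 0
  Node 3: (V_3 - 10)/12000 + (V_3 - 0)/16000 + (V_3 - V_1)/22000 = 0
Collecting terms (coefficients in siemens):
  0.005095·V_1 - 0.00004545·V_3 = 0.0005
  0.0001913·V_3 - 0.00004545·V_1 = 0.0008333
Determinant D = (0.005095)(0.0001913) - (-0.00004545)(-0.00004545) = 0.0000009726
V_1 = [(0.0005)(0.0001913) - (-0.00004545)(0.0008333)]/D = 0.1373 V
V_3 = [(0.005095)(0.0008333) - (0.0005)(-0.00004545)]/D = 4.389 V
Power in each resistor, P = (ΔV)²/R:
  P_R1 = (10 - 0.1373)²/20000 = 0.004864 W
  P_R2 = (0.1373 - 0)²/200 = 0.00009423 W
  P_R3 = (10 - 4.389)²/12000 = 0.002624 W
  P_R4 = (0 - 4.389)²/16000 = 0.001204 W
  P_R5 = (0.1373 - 4.389)²/22000 = 0.0008217 W
P_total = P_R1 + P_R2 + P_R3 + P_R4 + P_R5 = 0.009607 W

Final answer: 0.009607 W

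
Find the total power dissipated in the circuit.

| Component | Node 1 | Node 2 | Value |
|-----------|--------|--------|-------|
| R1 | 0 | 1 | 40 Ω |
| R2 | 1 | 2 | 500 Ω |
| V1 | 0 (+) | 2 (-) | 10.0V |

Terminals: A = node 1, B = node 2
Nodal analysis, taking node 2 as the 0 V reference.
Source V1 fixes V_0 = 10 V.
KCL at each unknown node (sum of currents leaving = 0; resistances in Ω):
  Node 1: (V_1 - 10)/40 + (V_1 - 0)/500 = 0
Collecting terms: 0.027 × V_1 = 0.25  =>  V_1 = 9.259 V
Power in each resistor, P = (ΔV)²/R:
  P_R1 = (10 - 9.259)²/40 = 0.01372 W
  P_R2 = (9.259 - 0)²/500 = 0.1715 W
P_total = P_R1 + P_R2 = 0.1852 W

Final answer: 0.1852 W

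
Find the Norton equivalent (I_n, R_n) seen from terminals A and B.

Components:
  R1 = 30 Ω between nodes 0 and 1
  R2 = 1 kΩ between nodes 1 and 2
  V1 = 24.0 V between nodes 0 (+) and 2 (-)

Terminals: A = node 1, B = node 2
Find the Thévenin equivalent first; then I_n = V_th/R_th and R_n = R_th.
Step 1 — V_th is the open-circuit voltage V_A - V_B (nothing connected across the terminals).
Nodal analysis, taking node 2 as the 0 V reference.
Source V1 fixes V_0 = 24 V.
KCL at each unknown node (sum of currents leaving = 0; resistances in Ω):
  Node 1: (V_1 - 24)/30 + (V_1 - 0)/1000 = 0
Collecting terms: 0.03433 × V_1 = 0.8  =>  V_1 = 23.3 V
V_th = V_1 - V_2 = 23.3 - 0 = 23.3 V
Step 2 — R_th: zero the source — replace V1 by a short circuit (node 2 merges into node 0) — and find the resistance seen between A (node 1) and B (node 0).
Reduce the network between node 1 (A) and node 0 (B) by series/parallel combination:
  Rp1 = R1 ‖ R2 (parallel, both between nodes 0 and 1) = 1/(1/30 + 1/1000) = 29.13 Ω
R_th = 29.13 Ω
I_n = V_th/R_th = 23.3/29.13 = 0.8 A, and R_n = R_th = 29.13 Ω

Final answer: I_n = 0.8 A, R_n = 29.13 Ω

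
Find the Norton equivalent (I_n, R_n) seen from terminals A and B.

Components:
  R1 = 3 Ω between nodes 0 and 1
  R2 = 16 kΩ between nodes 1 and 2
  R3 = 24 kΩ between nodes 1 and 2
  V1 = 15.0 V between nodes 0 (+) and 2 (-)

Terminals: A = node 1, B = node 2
Find the Thévenin equivalent first; then I_n = V_th/R_th and R_n = R_th.
Step 1 — V_th is the open-circuit voltage V_A - V_B (nothing connected across the terminals).
Nodal analysis, taking node 2 as the 0 V reference.
Source V1 fixes V_0 = 15 V.
KCL at each unknown node (sum of currents leaving = 0; resistances in Ω):
  Node 1: (V_1 - 15)/3 + (V_1 - 0)/16000 + (V_1 - 0)/24000 = 0
Collecting terms: 0.3334 × V_1 = 5  =>  V_1 = 15 V
V_th = V_1 - V_2 = 15 - 0 = 15 V
Step 2 — R_th: zero the source — replace V1 by a short circuit (node 2 merges into node 0) — and find the resistance seen between A (node 1) and B (node 0).
Reduce the network between node 1 (A) and node 0 (B) by series/parallel combination:
  Rp1 = R1 ‖ R2 ‖ R3 (parallel, all between nodes 0 and 1) = 1/(1/3 + 1/16000 + 1/24000) = 2.999 Ω
R_th = 2.999 Ω
I_n = V_th/R_th = 15/2.999 = 5 A, and R_n = R_th = 2.999 Ω

Final answer: I_n = 5 A, R_n = 2.999 Ω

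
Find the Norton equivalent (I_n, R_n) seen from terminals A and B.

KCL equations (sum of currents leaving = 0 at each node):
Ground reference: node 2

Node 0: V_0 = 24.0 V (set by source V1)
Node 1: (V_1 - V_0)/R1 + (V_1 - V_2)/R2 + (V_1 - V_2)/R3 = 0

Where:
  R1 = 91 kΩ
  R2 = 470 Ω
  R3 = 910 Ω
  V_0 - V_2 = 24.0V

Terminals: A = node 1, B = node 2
Find the Thévenin equivalent first; then I_n = V_th/R_th and R_n = R_th.
Step 1 — V_th is the open-circuit voltage V_A - V_B (nothing connected across the terminals).
Nodal analysis, taking node 2 as the 0 V reference.
Source V1 fixes V_0 = 24 V.
KCL at each unknown node (sum of currents leaving = 0; resistances in Ω):
  Node 1: (V_1 - 24)/91000 + (V_1 - 0)/470 + (V_1 - 0)/910 = 0
Collecting terms: 0.003238 × V_1 = 0.0002637  =>  V_1 = 0.08146 V
V_th = V_1 - V_2 = 0.08146 - 0 = 0.08146 V
Step 2 — R_th: zero the source — replace V1 by a short circuit (node 2 merges into node 0) — and find the resistance seen between A (node 1) and B (node 0).
Reduce the network between node 1 (A) and node 0 (B) by series/parallel combination:
  Rp1 = R1 ‖ R2 ‖ R3 (parallel, all between nodes 0 and 1) = 1/(1/91000 + 1/470 + 1/910) = 308.9 Ω
R_th = 308.9 Ω
I_n = V_th/R_th = 0.08146/308.9 = 0.0002637 A, and R_n = R_th = 308.9 Ω

Final answer: I_n = 0.0002637 A, R_n = 308.9 Ω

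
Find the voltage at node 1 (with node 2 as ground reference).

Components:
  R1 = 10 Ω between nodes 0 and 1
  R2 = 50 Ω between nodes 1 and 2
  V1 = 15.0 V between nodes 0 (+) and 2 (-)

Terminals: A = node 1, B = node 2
Nodal analysis, taking node 2 as the 0 V reference.
Source V1 fixes V_0 = 15 V.
KCL at each unknown node (sum of currents leaving = 0; resistances in Ω):
  Node 1: (V_1 - 15)/10 + (V_1 - 0)/50 = 0
Collecting terms: 0.12 × V_1 = 1.5  =>  V_1 = 12.5 V
The requested potential is V_1 = 12.5 V.

Final answer: V_1 = 12.5 V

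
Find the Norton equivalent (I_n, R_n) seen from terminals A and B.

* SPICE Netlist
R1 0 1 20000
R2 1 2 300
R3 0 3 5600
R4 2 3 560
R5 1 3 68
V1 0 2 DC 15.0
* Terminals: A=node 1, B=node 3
Find the Thévenin equivalent first; then I_n = V_th/R_th and R_n = R_th.
Step 1 — V_th is the open-circuit voltage V_A - V_B (nothing connected across the terminals).
Nodal analysis, taking node 2 as the 0 V reference.
Source V1 fixes V_0 = 15 V.
KCL at each unknown node (sum of currents leaving = 0; resistances in Ω):
  Node 1: (V_1 - 15)/20000 + (V_1 - 0)/300 + (V_1 - V_3)/68 = 0
  Node 3: (V_3 - 15)/5600 + (V_3 - 0)/560 + (V_3 - V_1)/68 = 0
Collecting terms (coefficients in siemens):
  0.01809·V_1 - 0.01471·V_3 = 0.00075
  0.01667·V_3 - 0.01471·V_1 = 0.002679
Determinant D = (0.01809)(0.01667) - (-0.01471)(-0.01471) = 0.00008529
V_1 = [(0.00075)(0.01667) - (-0.01471)(0.002679)]/D = 0.6085 V
V_3 = [(0.01809)(0.002679) - (0.00075)(-0.01471)]/D = 0.6974 V
V_th = V_1 - V_3 = 0.6085 - 0.6974 = -0.08898 V
Step 2 — R_th: zero the source — replace V1 by a short circuit (node 2 merges into node 0) — and find the resistance seen between A (node 1) and B (node 3).
Reduce the network between node 1 (A) and node 3 (B) by series/parallel combination:
  Rp1 = R1 ‖ R2 (parallel, both between nodes 0 and 1) = 1/(1/20000 + 1/300) = 295.6 Ω
  Rp2 = R3 ‖ R4 (parallel, both between nodes 0 and 3) = 1/(1/5600 + 1/560) = 509.1 Ω
  Rs1 = Rp1 + Rp2 (series, joined only at node 0) = 295.6 + 509.1 = 804.7 Ω
  Rp3 = R5 ‖ Rs1 (parallel, both between nodes 1 and 3) = 1/(1/68 + 1/804.7) = 62.7 Ω
R_th = 62.7 Ω
I_n = V_th/R_th = -0.08898/62.7 = -0.001419 A, and R_n = R_th = 62.7 Ω

Final answer: I_n = -0.001419 A, R_n = 62.7 Ω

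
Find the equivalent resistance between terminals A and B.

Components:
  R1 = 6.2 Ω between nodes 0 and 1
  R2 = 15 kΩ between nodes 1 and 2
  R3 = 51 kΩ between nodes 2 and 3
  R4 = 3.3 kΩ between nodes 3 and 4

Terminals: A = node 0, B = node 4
Reduce the network between node 0 (A) and node 4 (B) by series/parallel combination:
  Rs1 = R1 + R2 (series, joined only at node 1) = 6.2 + 15000 = 15010 Ω
  Rs2 = R3 + Rs1 (series, joined only at node 2) = 51000 + 15010 = 66010 Ω
  Rs3 = R4 + Rs2 (series, joined only at node 3) = 3300 + 66010 = 69310 Ω
R_eq = 69.31 kΩ

Final answer: 69.31 kΩ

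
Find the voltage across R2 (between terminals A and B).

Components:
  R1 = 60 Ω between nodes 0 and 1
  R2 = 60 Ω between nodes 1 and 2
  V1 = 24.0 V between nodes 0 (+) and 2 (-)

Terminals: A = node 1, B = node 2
R1 and R2 are in series across V1 (node 0 → node 1 → node 2), and the output A–B is taken across R2, so this is a voltage divider.
Series current: I = V1/(R1 + R2) = 24/(60 + 60) = 24/120 = 0.2 A
V_R2 = I × R2 = V1 × R2/(R1 + R2) = 24 × 60/120 = 12 V

Final answer: 12 V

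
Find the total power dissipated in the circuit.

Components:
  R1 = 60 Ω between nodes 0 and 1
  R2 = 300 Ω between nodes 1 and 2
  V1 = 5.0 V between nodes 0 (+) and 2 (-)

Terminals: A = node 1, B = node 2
Nodal analysis, taking node 2 as the 0 V reference.
Source V1 fixes V_0 = 5 V.
KCL at each unknown node (sum of currents leaving = 0; resistances in Ω):
  Node 1: (V_1 - 5)/60 + (V_1 - 0)/300 = 0
Collecting terms: 0.02 × V_1 = 0.08333  =>  V_1 = 4.167 V
Power in each resistor, P = (ΔV)²/R:
  P_R1 = (5 - 4.167)²/60 = 0.01157 W
  P_R2 = (4.167 - 0)²/300 = 0.05787 W
P_total = P_R1 + P_R2 = 0.06944 W

Final answer: 0.06944 W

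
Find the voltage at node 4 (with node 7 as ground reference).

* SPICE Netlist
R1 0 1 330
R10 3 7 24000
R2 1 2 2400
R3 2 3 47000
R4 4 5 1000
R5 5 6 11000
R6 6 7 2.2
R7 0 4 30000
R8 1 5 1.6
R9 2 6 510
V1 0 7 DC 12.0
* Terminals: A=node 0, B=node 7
Nodal analysis, taking node 7 as the 0 V reference.
Source V1 fixes V_0 = 12 V.
KCL at each unknown node (sum of currents leaving = 0; resistances in Ω):
  Node 1: (V_1 - 12)/330 + (V_1 - V_2)/2400 + (V_1 - V_5)/1.6 = 0
  Node 2: (V_2 - V_1)/2400 + (V_2 - V_3)/47000 + (V_2 - V_6)/510 = 0
  Node 3: (V_3 - V_2)/47000 + (V_3 - 0)/24000 = 0
  Node 4: (V_4 - V_5)/1000 + (V_4 - 12)/30000 = 0
  Node 5: (V_5 - V_4)/1000 + (V_5 - V_6)/11000 + (V_5 - V_1)/1.6 = 0
  Node 6: (V_6 - V_5)/11000 + (V_6 - 0)/2.2 + (V_6 - V_2)/510 = 0
Collecting terms (coefficients in siemens):
  0.6284·V_1 - 0.0004167·V_2 - 0.625·V_5 = 0.03636
  0.002399·V_2 - 0.0004167·V_1 - 0.00002128·V_3 - 0.001961·V_6 = 0
  0.00006294·V_3 - 0.00002128·V_2 = 0
  0.001033·V_4 - 0.001·V_5 = 0.0004
  0.6261·V_5 - 0.625·V_1 - 0.001·V_4 - 0.00009091·V_6 = 0
  0.4566·V_6 - 0.001961·V_2 - 0.00009091·V_5 = 0
Solving these 6 simultaneous equations (Gaussian elimination) gives:
  V_1 = 10.51 V, V_2 = 1.839 V, V_3 = 0.6217 V, V_4 = 10.56 V
  V_5 = 10.51 V, V_6 = 0.00999 V
The requested potential is V_4 = 10.56 V.

Final answer: V_4 = 10.56 V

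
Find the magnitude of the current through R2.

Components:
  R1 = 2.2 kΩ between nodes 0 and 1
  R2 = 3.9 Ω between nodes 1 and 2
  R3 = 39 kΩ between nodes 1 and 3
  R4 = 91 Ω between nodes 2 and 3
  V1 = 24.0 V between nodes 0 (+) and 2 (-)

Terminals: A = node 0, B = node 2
Nodal analysis, taking node 2 as the 0 V reference.
Source V1 fixes V_0 = 24 V.
KCL at each unknown node (sum of currents leaving = 0; resistances in Ω):
  Node 1: (V_1 - 24)/2200 + (V_1 - 0)/3.9 + (V_1 - V_3)/39000 = 0
  Node 3: (V_3 - V_1)/39000 + (V_3 - 0)/91 = 0
Collecting terms (coefficients in siemens):
  0.2569·V_1 - 0.00002564·V_3 = 0.01091
  0.01101·V_3 - 0.00002564·V_1 = 0
Determinant D = (0.2569)(0.01101) - (-0.00002564)(-0.00002564) = 0.00283
V_1 = [(0.01091)(0.01101) - (-0.00002564)(0)]/D = 0.04247 V
V_3 = [(0.2569)(0) - (0.01091)(-0.00002564)]/D = 0.00009886 V
I_R2 = (V_1 - V_2)/R2 = (0.04247 - 0)/3.9 = 0.01089 A
|I_R2| = 0.01089 A

Final answer: |I_R2| = 0.01089 A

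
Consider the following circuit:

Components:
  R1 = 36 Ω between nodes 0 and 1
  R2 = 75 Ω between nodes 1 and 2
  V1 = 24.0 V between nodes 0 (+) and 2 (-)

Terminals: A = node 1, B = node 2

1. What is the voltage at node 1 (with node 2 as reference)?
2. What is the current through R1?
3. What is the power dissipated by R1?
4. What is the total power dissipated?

Nodal analysis, taking node 2 as the 0 V reference.
Source V1 fixes V_0 = 24 V.
KCL at each unknown node (sum of currents leaving = 0; resistances in Ω):
  Node 1: (V_1 - 24)/36 + (V_1 - 0)/75 = 0
Collecting terms: 0.04111 × V_1 = 0.6667  =>  V_1 = 16.22 V
Part 1:
  Read off the nodal solution: V_1 = 16.22 V
Part 2:
  I_R1 = (V_0 - V_1)/R1 = (24 - 16.22)/36 = 0.2162 A
  Magnitude: I_R1 = 0.2162 A
Part 3:
  I_R1 = (V_0 - V_1)/R1 = (24 - 16.22)/36 = 0.2162 A
  P_R1 = I_R1² × R1 = (0.2162)² × 36 = 1.683 W
Part 4:
  Power in each resistor, P = (ΔV)²/R:
    P_R1 = (24 - 16.22)²/36 = 1.683 W
    P_R2 = (16.22 - 0)²/75 = 3.506 W
  P_total = P_R1 + P_R2 = 5.189 W

Final answers:
1. V_1 = 16.22 V
2. I_R1 = 0.2162 A
3. P_R1 = 1.683 W
4. P_total = 5.189 W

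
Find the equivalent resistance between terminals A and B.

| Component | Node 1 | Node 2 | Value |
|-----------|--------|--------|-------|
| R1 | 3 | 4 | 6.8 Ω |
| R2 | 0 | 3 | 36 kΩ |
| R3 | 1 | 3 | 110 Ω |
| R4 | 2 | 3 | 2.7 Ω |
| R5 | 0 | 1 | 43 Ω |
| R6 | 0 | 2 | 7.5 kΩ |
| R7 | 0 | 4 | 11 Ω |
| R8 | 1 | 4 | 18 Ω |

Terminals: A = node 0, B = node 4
The network is not a plain series/parallel combination. Inject a 1 A test current into terminal A (node 0) and return it from terminal B (node 4); then R_eq = V_A / (1 A).
Nodal analysis, taking node 4 as the 0 V reference.
Current source I_test pushes 1 A into node 0 and draws it out of node 4.
KCL at each unknown node (sum of currents leaving = 0; resistances in Ω):
  Node 0: (V_0 - V_3)/36000 + (V_0 - V_1)/43 + (V_0 - V_2)/7500 + (V_0 - 0)/11 - 1 = 0
  Node 1: (V_1 - V_0)/43 + (V_1 - V_3)/110 + (V_1 - 0)/18 = 0
  Node 2: (V_2 - V_0)/7500 + (V_2 - V_3)/2.7 = 0
  Node 3: (V_3 - V_0)/36000 + (V_3 - V_1)/110 + (V_3 - V_2)/2.7 + (V_3 - 0)/6.8 = 0
Collecting terms (coefficients in siemens):
  0.1143·V_0 - 0.02326·V_1 - 0.0001333·V_2 - 0.00002778·V_3 = 1
  0.0879·V_1 - 0.02326·V_0 - 0.009091·V_3 = 0
  0.3705·V_2 - 0.0001333·V_0 - 0.3704·V_3 = 0
  0.5265·V_3 - 0.00002778·V_0 - 0.009091·V_1 - 0.3704·V_2 = 0
Solving these 4 simultaneous equations (Gaussian elimination) gives:
  V_0 = 9.248 V, V_1 = 2.463 V, V_2 = 0.156 V, V_3 = 0.1527 V
R_eq = V_0 / 1 A = 9.248 Ω

Final answer: 9.248 Ω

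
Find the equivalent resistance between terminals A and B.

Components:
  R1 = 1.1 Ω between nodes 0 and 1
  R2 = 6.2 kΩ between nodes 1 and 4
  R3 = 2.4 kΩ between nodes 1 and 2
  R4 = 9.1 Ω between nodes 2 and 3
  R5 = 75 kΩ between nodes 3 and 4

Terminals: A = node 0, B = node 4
Reduce the network between node 0 (A) and node 4 (B) by series/parallel combination:
  Rs1 = R3 + R4 (series, joined only at node 2) = 2400 + 9.1 = 2409 Ω
  Rs2 = R5 + Rs1 (series, joined only at node 3) = 75000 + 2409 = 77410 Ω
  Rp1 = R2 ‖ Rs2 (parallel, both between nodes 1 and 4) = 1/(1/6200 + 1/77410) = 5740 Ω
  Rs3 = R1 + Rp1 (series, joined only at node 1) = 1.1 + 5740 = 5741 Ω
R_eq = 5.741 kΩ

Final answer: 5.741 kΩ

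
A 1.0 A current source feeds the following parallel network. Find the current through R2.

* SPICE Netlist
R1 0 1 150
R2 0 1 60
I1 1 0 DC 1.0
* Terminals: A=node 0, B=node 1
All resistors sit directly between nodes 0 and 1, so they are in parallel and share one voltage V; the full source current 1 A splits among them.
1/R_par = 1/150 + 1/60 = 0.02333 S  =>  R_par = 42.86 Ω
V = I × R_par = 1 × 42.86 = 42.86 V
I_R2 = V/R2 = 42.86/60 = 0.7143 A

Final answer: 0.7143 A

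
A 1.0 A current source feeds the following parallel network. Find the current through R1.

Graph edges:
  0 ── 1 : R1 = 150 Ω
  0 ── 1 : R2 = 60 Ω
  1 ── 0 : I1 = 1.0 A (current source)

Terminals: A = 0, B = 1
All resistors sit directly between nodes 0 and 1, so they are in parallel and share one voltage V; the full source current 1 A splits among them.
1/R_par = 1/150 + 1/60 = 0.02333 S  =>  R_par = 42.86 Ω
V = I × R_par = 1 × 42.86 = 42.86 V
I_R1 = V/R1 = 42.86/150 = 0.2857 A

Final answer: 0.2857 A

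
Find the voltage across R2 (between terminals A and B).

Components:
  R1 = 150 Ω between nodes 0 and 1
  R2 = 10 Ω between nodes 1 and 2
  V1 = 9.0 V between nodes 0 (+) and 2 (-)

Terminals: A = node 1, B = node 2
R1 and R2 are in series across V1 (node 0 → node 1 → node 2), and the output A–B is taken across R2, so this is a voltage divider.
Series current: I = V1/(R1 + R2) = 9/(150 + 10) = 9/160 = 0.05625 A
V_R2 = I × R2 = V1 × R2/(R1 + R2) = 9 × 10/160 = 0.5625 V

Final answer: 0.5625 V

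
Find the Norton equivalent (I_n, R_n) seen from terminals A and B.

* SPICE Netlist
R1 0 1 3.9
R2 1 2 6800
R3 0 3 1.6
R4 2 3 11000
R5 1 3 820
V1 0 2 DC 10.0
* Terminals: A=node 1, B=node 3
Find the Thévenin equivalent first; then I_n = V_th/R_th and R_n = R_th.
Step 1 — V_th is the open-circuit voltage V_A - V_B (nothing connected across the terminals).
Nodal analysis, taking node 2 as the 0 V reference.
Source V1 fixes V_0 = 10 V.
KCL at each unknown node (sum of currents leaving = 0; resistances in Ω):
  Node 1: (V_1 - 10)/3.9 + (V_1 - 0)/6800 + (V_1 - V_3)/820 = 0
  Node 3: (V_3 - 10)/1.6 + (V_3 - 0)/11000 + (V_3 - V_1)/820 = 0
Collecting terms (coefficients in siemens):
  0.2578·V_1 - 0.00122·V_3 = 2.564
  0.6263·V_3 - 0.00122·V_1 = 6.25
Determinant D = (0.2578)(0.6263) - (-0.00122)(-0.00122) = 0.1614
V_1 = [(2.564)(0.6263) - (-0.00122)(6.25)]/D = 9.994 V
V_3 = [(0.2578)(6.25) - (2.564)(-0.00122)]/D = 9.999 V
V_th = V_1 - V_3 = 9.994 - 9.999 = -0.004249 V
Step 2 — R_th: zero the source — replace V1 by a short circuit (node 2 merges into node 0) — and find the resistance seen between A (node 1) and B (node 3).
Reduce the network between node 1 (A) and node 3 (B) by series/parallel combination:
  Rp1 = R1 ‖ R2 (parallel, both between nodes 0 and 1) = 1/(1/3.9 + 1/6800) = 3.898 Ω
  Rp2 = R3 ‖ R4 (parallel, both between nodes 0 and 3) = 1/(1/1.6 + 1/11000) = 1.6 Ω
  Rs1 = Rp1 + Rp2 (series, joined only at node 0) = 3.898 + 1.6 = 5.498 Ω
  Rp3 = R5 ‖ Rs1 (parallel, both between nodes 1 and 3) = 1/(1/820 + 1/5.498) = 5.461 Ω
R_th = 5.461 Ω
I_n = V_th/R_th = -0.004249/5.461 = -0.0007781 A, and R_n = R_th = 5.461 Ω

Final answer: I_n = -0.0007781 A, R_n = 5.461 Ω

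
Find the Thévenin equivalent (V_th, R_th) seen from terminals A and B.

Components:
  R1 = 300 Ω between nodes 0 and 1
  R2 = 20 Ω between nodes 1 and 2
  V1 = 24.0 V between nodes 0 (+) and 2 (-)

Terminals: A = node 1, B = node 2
Step 1 — V_th is the open-circuit voltage V_A - V_B (nothing connected across the terminals).
Nodal analysis, taking node 2 as the 0 V reference.
Source V1 fixes V_0 = 24 V.
KCL at each unknown node (sum of currents leaving = 0; resistances in Ω):
  Node 1: (V_1 - 24)/300 + (V_1 - 0)/20 = 0
Collecting terms: 0.05333 × V_1 = 0.08  =>  V_1 = 1.5 V
V_th = V_1 - V_2 = 1.5 - 0 = 1.5 V
Step 2 — R_th: zero the source — replace V1 by a short circuit (node 2 merges into node 0) — and find the resistance seen between A (node 1) and B (node 0).
Reduce the network between node 1 (A) and node 0 (B) by series/parallel combination:
  Rp1 = R1 ‖ R2 (parallel, both between nodes 0 and 1) = 1/(1/300 + 1/20) = 18.75 Ω
R_th = 18.75 Ω

Final answer: V_th = 1.5 V, R_th = 18.75 Ω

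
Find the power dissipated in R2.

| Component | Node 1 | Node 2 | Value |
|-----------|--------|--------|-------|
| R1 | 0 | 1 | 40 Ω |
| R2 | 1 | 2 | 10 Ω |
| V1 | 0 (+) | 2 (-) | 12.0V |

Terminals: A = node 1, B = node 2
Nodal analysis, taking node 2 as the 0 V reference.
Source V1 fixes V_0 = 12 V.
KCL at each unknown node (sum of currents leaving = 0; resistances in Ω):
  Node 1: (V_1 - 12)/40 + (V_1 - 0)/10 = 0
Collecting terms: 0.125 × V_1 = 0.3  =>  V_1 = 2.4 V
I_R2 = (V_1 - V_2)/R2 = (2.4 - 0)/10 = 0.24 A
P_R2 = I_R2² × R2 = (0.24)² × 10 = 0.576 W

Final answer: 0.576 W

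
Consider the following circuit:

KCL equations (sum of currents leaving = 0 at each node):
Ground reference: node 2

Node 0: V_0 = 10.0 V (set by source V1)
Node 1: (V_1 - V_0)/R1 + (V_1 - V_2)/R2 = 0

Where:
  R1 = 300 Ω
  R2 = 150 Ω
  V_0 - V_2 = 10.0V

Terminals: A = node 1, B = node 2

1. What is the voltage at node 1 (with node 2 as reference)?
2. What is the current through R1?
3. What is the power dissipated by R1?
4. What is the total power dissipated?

Nodal analysis, taking node 2 as the 0 V reference.
Source V1 fixes V_0 = 10 V.
KCL at each unknown node (sum of currents leaving = 0; resistances in Ω):
  Node 1: (V_1 - 10)/300 + (V_1 - 0)/150 = 0
Collecting terms: 0.01 × V_1 = 0.03333  =>  V_1 = 3.333 V
Part 1:
  Read off the nodal solution: V_1 = 3.333 V
Part 2:
  I_R1 = (V_0 - V_1)/R1 = (10 - 3.333)/300 = 0.02222 A
  Magnitude: I_R1 = 0.02222 A
Part 3:
  I_R1 = (V_0 - V_1)/R1 = (10 - 3.333)/300 = 0.02222 A
  P_R1 = I_R1² × R1 = (0.02222)² × 300 = 0.1481 W
Part 4:
  Power in each resistor, P = (ΔV)²/R:
    P_R1 = (10 - 3.333)²/300 = 0.1481 W
    P_R2 = (3.333 - 0)²/150 = 0.07407 W
  P_total = P_R1 + P_R2 = 0.2222 W

Final answers:
1. V_1 = 3.333 V
2. I_R1 = 0.02222 A
3. P_R1 = 0.1481 W
4. P_total = 0.2222 W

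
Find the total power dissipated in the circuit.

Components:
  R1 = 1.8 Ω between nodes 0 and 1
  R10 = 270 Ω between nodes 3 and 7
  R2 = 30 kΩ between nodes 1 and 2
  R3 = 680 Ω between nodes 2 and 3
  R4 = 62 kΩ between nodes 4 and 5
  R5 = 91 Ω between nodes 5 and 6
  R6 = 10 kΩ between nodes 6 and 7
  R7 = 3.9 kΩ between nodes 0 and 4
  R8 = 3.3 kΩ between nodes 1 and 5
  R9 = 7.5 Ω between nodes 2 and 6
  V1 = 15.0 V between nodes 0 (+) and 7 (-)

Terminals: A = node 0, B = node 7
Nodal analysis, taking node 7 as the 0 V reference.
Source V1 fixes V_0 = 15 V.
KCL at each unknown node (sum of currents leaving = 0; resistances in Ω):
  Node 1: (V_1 - 15)/1.8 + (V_1 - V_2)/30000 + (V_1 - V_5)/3300 = 0
  Node 2: (V_2 - V_1)/30000 + (V_2 - V_3)/680 + (V_2 - V_6)/7.5 = 0
  Node 3: (V_3 - V_2)/680 + (V_3 - 0)/270 = 0
  Node 4: (V_4 - V_5)/62000 + (V_4 - 15)/3900 = 0
  Node 5: (V_5 - V_4)/62000 + (V_5 - V_6)/91 + (V_5 - V_1)/3300 = 0
  Node 6: (V_6 - V_5)/91 + (V_6 - 0)/10000 + (V_6 - V_2)/7.5 = 0
Collecting terms (coefficients in siemens):
  0.5559·V_1 - 0.00003333·V_2 - 0.000303·V_5 = 8.333
  0.1348·V_2 - 0.00003333·V_1 - 0.001471·V_3 - 0.1333·V_6 = 0
  0.005174·V_3 - 0.001471·V_2 = 0
  0.0002725·V_4 - 0.00001613·V_5 = 0.003846
  0.01131·V_5 - 0.000303·V_1 - 0.00001613·V_4 - 0.01099·V_6 = 0
  0.1444·V_6 - 0.1333·V_2 - 0.01099·V_5 = 0
Solving these 6 simultaneous equations (Gaussian elimination) gives:
  V_1 = 14.99 V, V_2 = 3.429 V, V_3 = 0.9745 V, V_4 = 14.34 V
  V_5 = 3.778 V, V_6 = 3.453 V
Power in each resistor, P = (ΔV)²/R:
  P_R1 = (15 - 14.99)²/1.8 = 0.00002578 W
  P_R2 = (14.99 - 3.429)²/30000 = 0.004458 W
  P_R3 = (3.429 - 0.9745)²/680 = 0.008858 W
  P_R4 = (14.34 - 3.778)²/62000 = 0.001798 W
  P_R5 = (3.778 - 3.453)²/91 = 0.001159 W
  P_R6 = (3.453 - 0)²/10000 = 0.001192 W
  P_R7 = (15 - 14.34)²/3900 = 0.0001131 W
  P_R8 = (14.99 - 3.778)²/3300 = 0.03812 W
  P_R9 = (3.429 - 3.453)²/7.5 = 0.00007794 W
  P_R10 = (0.9745 - 0)²/270 = 0.003517 W
P_total = P_R1 + P_R2 + P_R3 + P_R4 + P_R5 + P_R6 + P_R7 + P_R8 + P_R9 + P_R10 = 0.05932 W

Final answer: 0.05932 W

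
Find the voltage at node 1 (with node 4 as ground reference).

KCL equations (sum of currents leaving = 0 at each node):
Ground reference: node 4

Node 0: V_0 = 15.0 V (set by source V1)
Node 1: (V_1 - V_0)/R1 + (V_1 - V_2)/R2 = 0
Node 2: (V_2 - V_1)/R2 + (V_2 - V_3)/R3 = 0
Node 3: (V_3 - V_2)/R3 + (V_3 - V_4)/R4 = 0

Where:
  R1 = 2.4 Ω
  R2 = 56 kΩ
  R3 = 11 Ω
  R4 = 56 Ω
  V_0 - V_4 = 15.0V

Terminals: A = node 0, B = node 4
Nodal analysis, taking node 4 as the 0 V reference.
Source V1 fixes V_0 = 15 V.
KCL at each unknown node (sum of currents leaving = 0; resistances in Ω):
  Node 1: (V_1 - 15)/2.4 + (V_1 - V_2)/56000 = 0
  Node 2: (V_2 - V_1)/56000 + (V_2 - V_3)/11 = 0
  Node 3: (V_3 - V_2)/11 + (V_3 - 0)/56 = 0
Collecting terms (coefficients in siemens):
  0.4167·V_1 - 0.00001786·V_2 = 6.25
  0.09093·V_2 - 0.00001786·V_1 - 0.09091·V_3 = 0
  0.1088·V_3 - 0.09091·V_2 = 0
Solving these 3 simultaneous equations (Gaussian elimination) gives:
  V_1 = 15 V, V_2 = 0.01792 V, V_3 = 0.01498 V
The requested potential is V_1 = 15 V.

Final answer: V_1 = 15 V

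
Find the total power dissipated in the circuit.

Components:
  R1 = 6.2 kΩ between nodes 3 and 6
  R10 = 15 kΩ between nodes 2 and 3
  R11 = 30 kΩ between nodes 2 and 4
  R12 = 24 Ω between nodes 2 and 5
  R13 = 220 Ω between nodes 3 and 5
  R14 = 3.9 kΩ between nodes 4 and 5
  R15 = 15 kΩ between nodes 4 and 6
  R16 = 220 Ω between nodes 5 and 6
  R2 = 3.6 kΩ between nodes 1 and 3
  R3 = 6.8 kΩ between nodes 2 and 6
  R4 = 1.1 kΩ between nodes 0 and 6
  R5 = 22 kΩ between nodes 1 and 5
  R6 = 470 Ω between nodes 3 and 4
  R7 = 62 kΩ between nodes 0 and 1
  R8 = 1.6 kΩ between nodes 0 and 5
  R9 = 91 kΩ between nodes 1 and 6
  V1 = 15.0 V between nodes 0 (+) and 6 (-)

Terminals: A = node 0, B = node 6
Nodal analysis, taking node 6 as the 0 V reference.
Source V1 fixes V_0 = 15 V.
KCL at each unknown node (sum of currents leaving = 0; resistances in Ω):
  Node 1: (V_1 - V_3)/3600 + (V_1 - V_5)/22000 + (V_1 - 15)/62000 + (V_1 - 0)/91000 = 0
  Node 2: (V_2 - 0)/6800 + (V_2 - V_3)/15000 + (V_2 - V_4)/30000 + (V_2 - V_5)/24 = 0
  Node 3: (V_3 - 0)/6200 + (V_3 - V_1)/3600 + (V_3 - V_4)/470 + (V_3 - V_2)/15000 + (V_3 - V_5)/220 = 0
  Node 4: (V_4 - V_3)/470 + (V_4 - V_2)/30000 + (V_4 - V_5)/3900 + (V_4 - 0)/15000 = 0
  Node 5: (V_5 - V_1)/22000 + (V_5 - 15)/1600 + (V_5 - V_2)/24 + (V_5 - V_3)/220 + (V_5 - V_4)/3900 + (V_5 - 0)/220 = 0
Collecting terms (coefficients in siemens):
  0.0003504·V_1 - 0.0002778·V_3 - 0.00004545·V_5 = 0.0002419
  0.04191·V_2 - 0.00006667·V_3 - 0.00003333·V_4 - 0.04167·V_5 = 0
  0.007179·V_3 - 0.0002778·V_1 - 0.00006667·V_2 - 0.002128·V_4 - 0.004545·V_5 = 0
  0.002484·V_4 - 0.00003333·V_2 - 0.002128·V_3 - 0.0002564·V_5 = 0
  0.05168·V_5 - 0.00004545·V_1 - 0.04167·V_2 - 0.004545·V_3 - 0.0002564·V_4 = 0.009375
Solving these 5 simultaneous equations (Gaussian elimination) gives:
  V_1 = 2.248 V, V_2 = 1.719 V, V_3 = 1.682 V, V_4 = 1.642 V
  V_5 = 1.726 V
Power in each resistor, P = (ΔV)²/R:
  P_R1 = (1.682 - 0)²/6200 = 0.0004565 W
  P_R2 = (2.248 - 1.682)²/3600 = 0.00008898 W
  P_R3 = (1.719 - 0)²/6800 = 0.0004348 W
  P_R4 = (15 - 0)²/1100 = 0.2045 W
  P_R5 = (2.248 - 1.726)²/22000 = 0.00001241 W
  P_R6 = (1.682 - 1.642)²/470 = 0.000003434 W
  P_R7 = (15 - 2.248)²/62000 = 0.002623 W
  P_R8 = (15 - 1.726)²/1600 = 0.1101 W
  P_R9 = (2.248 - 0)²/91000 = 0.00005554 W
  P_R10 = (1.719 - 1.682)²/15000 = 0.00000009214 W
  P_R11 = (1.719 - 1.642)²/30000 = 0.0000001994 W
  P_R12 = (1.719 - 1.726)²/24 = 0.000001596 W
  P_R13 = (1.682 - 1.726)²/220 = 0.000008548 W
  P_R14 = (1.642 - 1.726)²/3900 = 0.000001789 W
  P_R15 = (1.642 - 0)²/15000 = 0.0001798 W
  P_R16 = (1.726 - 0)²/220 = 0.01354 W
P_total = P_R1 + P_R2 + P_R3 + P_R4 + P_R5 + P_R6 + P_R7 + P_R8 + P_R9 + P_R10 + P_R11 + P_R12 + P_R13 + P_R14 + P_R15 + P_R16 = 0.3321 W

Final answer: 0.3321 W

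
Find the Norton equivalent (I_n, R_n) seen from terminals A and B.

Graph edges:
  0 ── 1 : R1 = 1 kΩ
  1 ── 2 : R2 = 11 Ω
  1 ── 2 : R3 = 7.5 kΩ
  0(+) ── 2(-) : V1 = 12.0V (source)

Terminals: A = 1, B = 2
Find the Thévenin equivalent first; then I_n = V_th/R_th and R_n = R_th.
Step 1 — V_th is the open-circuit voltage V_A - V_B (nothing connected across the terminals).
Nodal analysis, taking node 2 as the 0 V reference.
Source V1 fixes V_0 = 12 V.
KCL at each unknown node (sum of currents leaving = 0; resistances in Ω):
  Node 1: (V_1 - 12)/1000 + (V_1 - 0)/11 + (V_1 - 0)/7500 = 0
Collecting terms: 0.09204 × V_1 = 0.012  =>  V_1 = 0.1304 V
V_th = V_1 - V_2 = 0.1304 - 0 = 0.1304 V
Step 2 — R_th: zero the source — replace V1 by a short circuit (node 2 merges into node 0) — and find the resistance seen between A (node 1) and B (node 0).
Reduce the network between node 1 (A) and node 0 (B) by series/parallel combination:
  Rp1 = R1 ‖ R2 ‖ R3 (parallel, all between nodes 0 and 1) = 1/(1/1000 + 1/11 + 1/7500) = 10.86 Ω
R_th = 10.86 Ω
I_n = V_th/R_th = 0.1304/10.86 = 0.012 A, and R_n = R_th = 10.86 Ω

Final answer: I_n = 0.012 A, R_n = 10.86 Ω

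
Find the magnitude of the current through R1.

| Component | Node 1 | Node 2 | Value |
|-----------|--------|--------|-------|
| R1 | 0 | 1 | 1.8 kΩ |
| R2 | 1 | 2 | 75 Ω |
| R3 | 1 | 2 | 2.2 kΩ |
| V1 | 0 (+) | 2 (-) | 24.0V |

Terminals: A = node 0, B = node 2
Nodal analysis, taking node 2 as the 0 V reference.
Source V1 fixes V_0 = 24 V.
KCL at each unknown node (sum of currents leaving = 0; resistances in Ω):
  Node 1: (V_1 - 24)/1800 + (V_1 - 0)/75 + (V_1 - 0)/2200 = 0
Collecting terms: 0.01434 × V_1 = 0.01333  =>  V_1 = 0.9296 V
I_R1 = (V_0 - V_1)/R1 = (24 - 0.9296)/1800 = 0.01282 A
|I_R1| = 0.01282 A

Final answer: |I_R1| = 0.01282 A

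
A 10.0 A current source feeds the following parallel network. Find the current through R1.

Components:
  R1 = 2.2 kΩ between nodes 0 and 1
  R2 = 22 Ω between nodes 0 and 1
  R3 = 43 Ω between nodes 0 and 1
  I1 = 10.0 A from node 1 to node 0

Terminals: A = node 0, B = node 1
All resistors sit directly between nodes 0 and 1, so they are in parallel and share one voltage V; the full source current 10 A splits among them.
1/R_par = 1/2200 + 1/22 + 1/43 = 0.06916 S  =>  R_par = 14.46 Ω
V = I × R_par = 10 × 14.46 = 144.6 V
I_R1 = V/R1 = 144.6/2200 = 0.06572 A

Final answer: 0.06572 A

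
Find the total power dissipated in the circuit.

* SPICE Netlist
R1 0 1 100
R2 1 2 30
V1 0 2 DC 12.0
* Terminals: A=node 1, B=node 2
Nodal analysis, taking node 2 as the 0 V reference.
Source V1 fixes V_0 = 12 V.
KCL at each unknown node (sum of currents leaving = 0; resistances in Ω):
  Node 1: (V_1 - 12)/100 + (V_1 - 0)/30 = 0
Collecting terms: 0.04333 × V_1 = 0.12  =>  V_1 = 2.769 V
Power in each resistor, P = (ΔV)²/R:
  P_R1 = (12 - 2.769)²/100 = 0.8521 W
  P_R2 = (2.769 - 0)²/30 = 0.2556 W
P_total = P_R1 + P_R2 = 1.108 W

Final answer: 1.108 W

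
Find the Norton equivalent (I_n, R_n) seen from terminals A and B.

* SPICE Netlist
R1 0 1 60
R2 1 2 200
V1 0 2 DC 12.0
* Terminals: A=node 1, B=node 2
Find the Thévenin equivalent first; then I_n = V_th/R_th and R_n = R_th.
Step 1 — V_th is the open-circuit voltage V_A - V_B (nothing connected across the terminals).
Nodal analysis, taking node 2 as the 0 V reference.
Source V1 fixes V_0 = 12 V.
KCL at each unknown node (sum of currents leaving = 0; resistances in Ω):
  Node 1: (V_1 - 12)/60 + (V_1 - 0)/200 = 0
Collecting terms: 0.02167 × V_1 = 0.2  =>  V_1 = 9.231 V
V_th = V_1 - V_2 = 9.231 - 0 = 9.231 V
Step 2 — R_th: zero the source — replace V1 by a short circuit (node 2 merges into node 0) — and find the resistance seen between A (node 1) and B (node 0).
Reduce the network between node 1 (A) and node 0 (B) by series/parallel combination:
  Rp1 = R1 ‖ R2 (parallel, both between nodes 0 and 1) = 1/(1/60 + 1/200) = 46.15 Ω
R_th = 46.15 Ω
I_n = V_th/R_th = 9.231/46.15 = 0.2 A, and R_n = R_th = 46.15 Ω

Final answer: I_n = 0.2 A, R_n = 46.15 Ω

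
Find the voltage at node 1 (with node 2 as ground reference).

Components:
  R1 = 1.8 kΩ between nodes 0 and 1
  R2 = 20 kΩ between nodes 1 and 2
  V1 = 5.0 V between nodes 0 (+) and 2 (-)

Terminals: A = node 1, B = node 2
Nodal analysis, taking node 2 as the 0 V reference.
Source V1 fixes V_0 = 5 V.
KCL at each unknown node (sum of currents leaving = 0; resistances in Ω):
  Node 1: (V_1 - 5)/1800 + (V_1 - 0)/20000 = 0
Collecting terms: 0.0006056 × V_1 = 0.002778  =>  V_1 = 4.587 V
The requested potential is V_1 = 4.587 V.

Final answer: V_1 = 4.587 V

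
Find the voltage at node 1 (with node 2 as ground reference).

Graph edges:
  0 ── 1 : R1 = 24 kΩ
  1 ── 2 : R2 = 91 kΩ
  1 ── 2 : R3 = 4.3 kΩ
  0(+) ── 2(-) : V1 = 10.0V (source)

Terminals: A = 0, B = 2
Nodal analysis, taking node 2 as the 0 V reference.
Source V1 fixes V_0 = 10 V.
KCL at each unknown node (sum of currents leaving = 0; resistances in Ω):
  Node 1: (V_1 - 10)/24000 + (V_1 - 0)/91000 + (V_1 - 0)/4300 = 0
Collecting terms: 0.0002852 × V_1 = 0.0004167  =>  V_1 = 1.461 V
The requested potential is V_1 = 1.461 V.

Final answer: V_1 = 1.461 V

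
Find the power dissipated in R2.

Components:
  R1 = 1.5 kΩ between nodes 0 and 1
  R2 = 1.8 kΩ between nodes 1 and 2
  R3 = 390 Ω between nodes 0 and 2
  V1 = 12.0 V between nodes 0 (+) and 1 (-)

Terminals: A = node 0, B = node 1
Nodal analysis, taking node 1 as the 0 V reference.
Source V1 fixes V_0 = 12 V.
KCL at each unknown node (sum of currents leaving = 0; resistances in Ω):
  Node 2: (V_2 - 0)/1800 + (V_2 - 12)/390 = 0
Collecting terms: 0.00312 × V_2 = 0.03077  =>  V_2 = 9.863 V
I_R2 = (V_1 - V_2)/R2 = (0 - 9.863)/1800 = -0.005479 A
P_R2 = I_R2² × R2 = (-0.005479)² × 1800 = 0.05404 W

Final answer: 0.05404 W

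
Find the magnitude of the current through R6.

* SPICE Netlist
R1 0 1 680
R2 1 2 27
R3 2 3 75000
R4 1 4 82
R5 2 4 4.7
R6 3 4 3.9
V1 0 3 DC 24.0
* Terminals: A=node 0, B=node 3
Nodal analysis, taking node 3 as the 0 V reference.
Source V1 fixes V_0 = 24 V.
KCL at each unknown node (sum of currents leaving = 0; resistances in Ω):
  Node 1: (V_1 - 24)/680 + (V_1 - V_2)/27 + (V_1 - V_4)/82 = 0
  Node 2: (V_2 - V_1)/27 + (V_2 - 0)/75000 + (V_2 - V_4)/4.7 = 0
  Node 4: (V_4 - V_1)/82 + (V_4 - V_2)/4.7 + (V_4 - 0)/3.9 = 0
Collecting terms (coefficients in siemens):
  0.0507·V_1 - 0.03704·V_2 - 0.0122·V_4 = 0.03529
  0.2498·V_2 - 0.03704·V_1 - 0.2128·V_4 = 0
  0.4814·V_4 - 0.0122·V_1 - 0.2128·V_2 = 0
Solving these 3 simultaneous equations (Gaussian elimination) gives:
  V_1 = 0.9087 V, V_2 = 0.2475 V, V_4 = 0.1324 V
I_R6 = (V_3 - V_4)/R6 = (0 - 0.1324)/3.9 = -0.03395 A
|I_R6| = 0.03395 A

Final answer: |I_R6| = 0.03395 A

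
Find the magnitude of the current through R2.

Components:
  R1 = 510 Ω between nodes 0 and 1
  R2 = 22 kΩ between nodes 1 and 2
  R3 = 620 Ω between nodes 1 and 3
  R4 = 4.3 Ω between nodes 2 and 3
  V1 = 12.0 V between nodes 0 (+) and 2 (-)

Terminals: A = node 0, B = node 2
Nodal analysis, taking node 2 as the 0 V reference.
Source V1 fixes V_0 = 12 V.
KCL at each unknown node (sum of currents leaving = 0; resistances in Ω):
  Node 1: (V_1 - 12)/510 + (V_1 - 0)/22000 + (V_1 - V_3)/620 = 0
  Node 3: (V_3 - V_1)/620 + (V_3 - 0)/4.3 = 0
Collecting terms (coefficients in siemens):
  0.003619·V_1 - 0.001613·V_3 = 0.02353
  0.2342·V_3 - 0.001613·V_1 = 0
Determinant D = (0.003619)(0.2342) - (-0.001613)(-0.001613) = 0.0008449
V_1 = [(0.02353)(0.2342) - (-0.001613)(0)]/D = 6.521 V
V_3 = [(0.003619)(0) - (0.02353)(-0.001613)]/D = 0.04492 V
I_R2 = (V_1 - V_2)/R2 = (6.521 - 0)/22000 = 0.0002964 A
|I_R2| = 0.0002964 A

Final answer: |I_R2| = 0.0002964 A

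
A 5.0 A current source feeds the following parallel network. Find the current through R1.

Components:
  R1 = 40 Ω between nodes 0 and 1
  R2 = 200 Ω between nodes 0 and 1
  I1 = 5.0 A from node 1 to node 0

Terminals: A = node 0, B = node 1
All resistors sit directly between nodes 0 and 1, so they are in parallel and share one voltage V; the full source current 5 A splits among them.
1/R_par = 1/40 + 1/200 = 0.03 S  =>  R_par = 33.33 Ω
V = I × R_par = 5 × 33.33 = 166.7 V
I_R1 = V/R1 = 166.7/40 = 4.167 A

Final answer: 4.167 A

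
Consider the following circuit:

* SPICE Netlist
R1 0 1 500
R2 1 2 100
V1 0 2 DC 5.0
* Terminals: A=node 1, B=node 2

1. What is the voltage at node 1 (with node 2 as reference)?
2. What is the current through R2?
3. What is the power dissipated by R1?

Nodal analysis, taking node 2 as the 0 V reference.
Source V1 fixes V_0 = 5 V.
KCL at each unknown node (sum of currents leaving = 0; resistances in Ω):
  Node 1: (V_1 - 5)/500 + (V_1 - 0)/100 = 0
Collecting terms: 0.012 × V_1 = 0.01  =>  V_1 = 0.8333 V
Part 1:
  Read off the nodal solution: V_1 = 0.8333 V
Part 2:
  I_R2 = (V_1 - V_2)/R2 = (0.8333 - 0)/100 = 0.008333 A
  Magnitude: I_R2 = 0.008333 A
Part 3:
  I_R1 = (V_0 - V_1)/R1 = (5 - 0.8333)/500 = 0.008333 A
  P_R1 = I_R1² × R1 = (0.008333)² × 500 = 0.03472 W

Final answers:
1. V_1 = 0.8333 V
2. I_R2 = 0.008333 A
3. P_R1 = 0.03472 W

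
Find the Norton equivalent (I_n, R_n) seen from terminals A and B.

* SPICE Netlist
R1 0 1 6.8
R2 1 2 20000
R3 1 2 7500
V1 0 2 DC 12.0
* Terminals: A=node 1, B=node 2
Find the Thévenin equivalent first; then I_n = V_th/R_th and R_n = R_th.
Step 1 — V_th is the open-circuit voltage V_A - V_B (nothing connected across the terminals).
Nodal analysis, taking node 2 as the 0 V reference.
Source V1 fixes V_0 = 12 V.
KCL at each unknown node (sum of currents leaving = 0; resistances in Ω):
  Node 1: (V_1 - 12)/6.8 + (V_1 - 0)/20000 + (V_1 - 0)/7500 = 0
Collecting terms: 0.1472 × V_1 = 1.765  =>  V_1 = 11.99 V
V_th = V_1 - V_2 = 11.99 - 0 = 11.99 V
Step 2 — R_th: zero the source — replace V1 by a short circuit (node 2 merges into node 0) — and find the resistance seen between A (node 1) and B (node 0).
Reduce the network between node 1 (A) and node 0 (B) by series/parallel combination:
  Rp1 = R1 ‖ R2 ‖ R3 (parallel, all between nodes 0 and 1) = 1/(1/6.8 + 1/20000 + 1/7500) = 6.792 Ω
R_th = 6.792 Ω
I_n = V_th/R_th = 11.99/6.792 = 1.765 A, and R_n = R_th = 6.792 Ω

Final answer: I_n = 1.765 A, R_n = 6.792 Ω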